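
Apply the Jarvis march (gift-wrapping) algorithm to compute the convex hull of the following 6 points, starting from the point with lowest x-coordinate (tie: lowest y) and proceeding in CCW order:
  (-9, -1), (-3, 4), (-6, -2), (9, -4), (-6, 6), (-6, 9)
Hull (CCW) = [(-9, -1), (-6, -2), (9, -4), (-6, 9)]

Jarvis march: at each step, from the current hull vertex p, select the next vertex q as the point such that every other point lies strictly to the left of (or on) the directed line p → q. (Equivalently: for every other point r, the cross product (q − p) × (r − p) ≥ 0.)
Starting point (lowest x, tie lowest y): (-9, -1). Wrap until returning to start. Resulting hull: (-9, -1), (-6, -2), (9, -4), (-6, 9).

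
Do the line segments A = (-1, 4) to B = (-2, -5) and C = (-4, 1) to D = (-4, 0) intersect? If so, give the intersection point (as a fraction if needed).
No (intersection of containing lines falls outside at least one segment)

Parametrize and solve: t = 3, s = 24. At least one of these is outside [0, 1], so the segments do not intersect.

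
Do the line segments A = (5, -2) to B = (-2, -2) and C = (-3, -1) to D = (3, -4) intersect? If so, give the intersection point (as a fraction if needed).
Yes; intersection at (-1, -2) (t = 6/7 on AB, s = 1/3 on CD)

Parametrize AB as A + t(B − A) = (5 + -7 t, -2 + 0 t) and CD as C + s(D − C) = (-3 + 6 s, -1 + -3 s). Solve the linear system for (t, s). Determinant = -21 ≠ 0, so a unique intersection of the containing lines exists. Solution: t = 6/7, s = 1/3 — both in [0, 1], so the segments cross. Intersection point: (-1, -2).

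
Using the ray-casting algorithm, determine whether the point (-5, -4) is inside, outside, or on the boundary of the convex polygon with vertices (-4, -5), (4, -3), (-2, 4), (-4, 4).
The point (-5, -4) lies strictly outside the polygon

Cast a horizontal ray to the right from the query point and count how many polygon edges it crosses (each edge strictly once or zero times, handled with the usual half-open convention). 
Parity of crossings → even ⇒ outside.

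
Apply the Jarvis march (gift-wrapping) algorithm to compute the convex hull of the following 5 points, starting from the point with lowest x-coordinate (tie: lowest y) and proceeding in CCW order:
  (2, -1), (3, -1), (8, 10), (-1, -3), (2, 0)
Hull (CCW) = [(-1, -3), (3, -1), (8, 10)]

Jarvis march: at each step, from the current hull vertex p, select the next vertex q as the point such that every other point lies strictly to the left of (or on) the directed line p → q. (Equivalently: for every other point r, the cross product (q − p) × (r − p) ≥ 0.)
Starting point (lowest x, tie lowest y): (-1, -3). Wrap until returning to start. Resulting hull: (-1, -3), (3, -1), (8, 10).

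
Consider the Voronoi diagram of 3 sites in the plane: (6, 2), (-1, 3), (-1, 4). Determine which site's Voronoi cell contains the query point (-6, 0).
Nearest site = (-1, 3)

The Voronoi cell of site s contains exactly those query points closer to s than to any other site. Compute squared distances from q = (-6, 0) to each site:
  (-1 − -6)² + (3 − 0)² = 34
  (-1 − -6)² + (4 − 0)² = 41
  (6 − -6)² + (2 − 0)² = 148
Minimum is attained by (-1, 3), so q lies in its Voronoi cell.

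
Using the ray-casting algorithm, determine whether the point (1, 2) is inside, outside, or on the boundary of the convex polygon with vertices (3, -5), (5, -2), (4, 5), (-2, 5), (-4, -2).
The point (1, 2) lies strictly inside the polygon

Cast a horizontal ray to the right from the query point and count how many polygon edges it crosses (each edge strictly once or zero times, handled with the usual half-open convention). 
Parity of crossings → odd ⇒ inside.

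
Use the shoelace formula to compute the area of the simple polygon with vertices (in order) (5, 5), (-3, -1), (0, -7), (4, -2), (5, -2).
Area = 48

Shoelace formula: Area = (1/2) |Σ_i (x_i · y_{i+1} − x_{i+1} · y_i)| (indices mod n). Compute each cross term:
  (5)(-1) − (-3)(5) = 10
  (-3)(-7) − (0)(-1) = 21
  (0)(-2) − (4)(-7) = 28
  (4)(-2) − (5)(-2) = 2
  (5)(5) − (5)(-2) = 35
Sum = 96, so (signed) Area = 96/2 = 48, |Area| = 48.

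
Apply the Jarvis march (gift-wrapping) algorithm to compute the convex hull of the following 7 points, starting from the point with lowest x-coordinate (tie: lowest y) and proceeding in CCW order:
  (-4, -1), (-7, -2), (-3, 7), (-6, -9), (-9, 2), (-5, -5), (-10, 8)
Hull (CCW) = [(-10, 8), (-9, 2), (-6, -9), (-4, -1), (-3, 7)]

Jarvis march: at each step, from the current hull vertex p, select the next vertex q as the point such that every other point lies strictly to the left of (or on) the directed line p → q. (Equivalently: for every other point r, the cross product (q − p) × (r − p) ≥ 0.)
Starting point (lowest x, tie lowest y): (-10, 8). Wrap until returning to start. Resulting hull: (-10, 8), (-9, 2), (-6, -9), (-4, -1), (-3, 7).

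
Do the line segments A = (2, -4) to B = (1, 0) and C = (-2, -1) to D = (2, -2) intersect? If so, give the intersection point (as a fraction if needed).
Yes; intersection at (22/15, -28/15) (t = 8/15 on AB, s = 13/15 on CD)

Parametrize AB as A + t(B − A) = (2 + -1 t, -4 + 4 t) and CD as C + s(D − C) = (-2 + 4 s, -1 + -1 s). Solve the linear system for (t, s). Determinant = 15 ≠ 0, so a unique intersection of the containing lines exists. Solution: t = 8/15, s = 13/15 — both in [0, 1], so the segments cross. Intersection point: (22/15, -28/15).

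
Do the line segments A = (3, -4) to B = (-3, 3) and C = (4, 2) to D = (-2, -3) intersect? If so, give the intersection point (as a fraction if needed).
Yes; intersection at (5/12, -71/72) (t = 31/72 on AB, s = 43/72 on CD)

Parametrize AB as A + t(B − A) = (3 + -6 t, -4 + 7 t) and CD as C + s(D − C) = (4 + -6 s, 2 + -5 s). Solve the linear system for (t, s). Determinant = -72 ≠ 0, so a unique intersection of the containing lines exists. Solution: t = 31/72, s = 43/72 — both in [0, 1], so the segments cross. Intersection point: (5/12, -71/72).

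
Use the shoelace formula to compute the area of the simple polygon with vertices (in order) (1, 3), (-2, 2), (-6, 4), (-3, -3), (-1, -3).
Area = 24

Shoelace formula: Area = (1/2) |Σ_i (x_i · y_{i+1} − x_{i+1} · y_i)| (indices mod n). Compute each cross term:
  (1)(2) − (-2)(3) = 8
  (-2)(4) − (-6)(2) = 4
  (-6)(-3) − (-3)(4) = 30
  (-3)(-3) − (-1)(-3) = 6
  (-1)(3) − (1)(-3) = 0
Sum = 48, so (signed) Area = 48/2 = 24, |Area| = 24.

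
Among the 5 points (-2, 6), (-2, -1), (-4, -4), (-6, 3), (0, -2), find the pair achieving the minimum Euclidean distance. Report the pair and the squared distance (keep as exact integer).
Pair = ((-2, -1), (0, -2)); squared distance = 5

Compute all C(5, 2) = 10 pairwise squared distances (x_i − x_j)² + (y_i − y_j)². The minimum is 5, attained by the pair ((-2, -1), (0, -2)).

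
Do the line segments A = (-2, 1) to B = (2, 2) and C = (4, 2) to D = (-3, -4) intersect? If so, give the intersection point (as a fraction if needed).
No (intersection of containing lines falls outside at least one segment)

Parametrize and solve: t = 29/17, s = -2/17. At least one of these is outside [0, 1], so the segments do not intersect.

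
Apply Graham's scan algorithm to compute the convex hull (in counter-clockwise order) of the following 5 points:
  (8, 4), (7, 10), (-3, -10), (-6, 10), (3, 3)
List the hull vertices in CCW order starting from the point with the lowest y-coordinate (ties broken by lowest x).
Hull (CCW) = [(-3, -10), (8, 4), (7, 10), (-6, 10)]

Graham scan procedure:
  1. Find the pivot p₀ = point with lowest y (tie → lowest x): (-3, -10).
  2. Sort the remaining points by polar angle around p₀.
  3. Walk through sorted points, maintaining a stack; pop the top while the last three entries make a non-left turn (cross product ≤ 0).
  4. Final stack is the convex hull in CCW order: (-3, -10), (8, 4), (7, 10), (-6, 10).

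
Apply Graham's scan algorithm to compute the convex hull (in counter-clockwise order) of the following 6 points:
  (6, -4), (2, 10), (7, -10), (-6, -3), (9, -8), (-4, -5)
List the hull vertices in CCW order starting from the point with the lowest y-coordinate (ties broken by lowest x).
Hull (CCW) = [(7, -10), (9, -8), (2, 10), (-6, -3), (-4, -5)]

Graham scan procedure:
  1. Find the pivot p₀ = point with lowest y (tie → lowest x): (7, -10).
  2. Sort the remaining points by polar angle around p₀.
  3. Walk through sorted points, maintaining a stack; pop the top while the last three entries make a non-left turn (cross product ≤ 0).
  4. Final stack is the convex hull in CCW order: (7, -10), (9, -8), (2, 10), (-6, -3), (-4, -5).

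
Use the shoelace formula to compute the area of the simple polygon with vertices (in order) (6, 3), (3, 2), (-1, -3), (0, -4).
Area = 12

Shoelace formula: Area = (1/2) |Σ_i (x_i · y_{i+1} − x_{i+1} · y_i)| (indices mod n). Compute each cross term:
  (6)(2) − (3)(3) = 3
  (3)(-3) − (-1)(2) = -7
  (-1)(-4) − (0)(-3) = 4
  (0)(3) − (6)(-4) = 24
Sum = 24, so (signed) Area = 24/2 = 12, |Area| = 12.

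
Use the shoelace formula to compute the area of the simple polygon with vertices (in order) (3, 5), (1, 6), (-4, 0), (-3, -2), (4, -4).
Area = 97/2

Shoelace formula: Area = (1/2) |Σ_i (x_i · y_{i+1} − x_{i+1} · y_i)| (indices mod n). Compute each cross term:
  (3)(6) − (1)(5) = 13
  (1)(0) − (-4)(6) = 24
  (-4)(-2) − (-3)(0) = 8
  (-3)(-4) − (4)(-2) = 20
  (4)(5) − (3)(-4) = 32
Sum = 97, so (signed) Area = 97/2 = 97/2, |Area| = 97/2.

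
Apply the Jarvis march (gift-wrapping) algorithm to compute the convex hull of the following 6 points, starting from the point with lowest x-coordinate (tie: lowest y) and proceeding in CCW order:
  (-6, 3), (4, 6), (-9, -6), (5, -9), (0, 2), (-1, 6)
Hull (CCW) = [(-9, -6), (5, -9), (4, 6), (-1, 6), (-6, 3)]

Jarvis march: at each step, from the current hull vertex p, select the next vertex q as the point such that every other point lies strictly to the left of (or on) the directed line p → q. (Equivalently: for every other point r, the cross product (q − p) × (r − p) ≥ 0.)
Starting point (lowest x, tie lowest y): (-9, -6). Wrap until returning to start. Resulting hull: (-9, -6), (5, -9), (4, 6), (-1, 6), (-6, 3).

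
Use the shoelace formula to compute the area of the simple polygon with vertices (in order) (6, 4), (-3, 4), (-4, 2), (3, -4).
Area = 46

Shoelace formula: Area = (1/2) |Σ_i (x_i · y_{i+1} − x_{i+1} · y_i)| (indices mod n). Compute each cross term:
  (6)(4) − (-3)(4) = 36
  (-3)(2) − (-4)(4) = 10
  (-4)(-4) − (3)(2) = 10
  (3)(4) − (6)(-4) = 36
Sum = 92, so (signed) Area = 92/2 = 46, |Area| = 46.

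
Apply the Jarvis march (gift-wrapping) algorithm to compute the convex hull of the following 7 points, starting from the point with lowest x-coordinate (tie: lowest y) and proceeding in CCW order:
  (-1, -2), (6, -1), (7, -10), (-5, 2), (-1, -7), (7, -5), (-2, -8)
Hull (CCW) = [(-5, 2), (-2, -8), (7, -10), (7, -5), (6, -1)]

Jarvis march: at each step, from the current hull vertex p, select the next vertex q as the point such that every other point lies strictly to the left of (or on) the directed line p → q. (Equivalently: for every other point r, the cross product (q − p) × (r − p) ≥ 0.)
Starting point (lowest x, tie lowest y): (-5, 2). Wrap until returning to start. Resulting hull: (-5, 2), (-2, -8), (7, -10), (7, -5), (6, -1).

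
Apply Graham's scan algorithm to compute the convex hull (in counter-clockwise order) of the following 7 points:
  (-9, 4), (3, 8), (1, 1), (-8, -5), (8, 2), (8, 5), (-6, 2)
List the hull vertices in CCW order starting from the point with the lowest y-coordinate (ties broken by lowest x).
Hull (CCW) = [(-8, -5), (8, 2), (8, 5), (3, 8), (-9, 4)]

Graham scan procedure:
  1. Find the pivot p₀ = point with lowest y (tie → lowest x): (-8, -5).
  2. Sort the remaining points by polar angle around p₀.
  3. Walk through sorted points, maintaining a stack; pop the top while the last three entries make a non-left turn (cross product ≤ 0).
  4. Final stack is the convex hull in CCW order: (-8, -5), (8, 2), (8, 5), (3, 8), (-9, 4).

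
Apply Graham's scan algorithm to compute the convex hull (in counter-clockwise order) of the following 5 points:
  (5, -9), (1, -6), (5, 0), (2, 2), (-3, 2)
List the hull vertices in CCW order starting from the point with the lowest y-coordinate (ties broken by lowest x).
Hull (CCW) = [(5, -9), (5, 0), (2, 2), (-3, 2), (1, -6)]

Graham scan procedure:
  1. Find the pivot p₀ = point with lowest y (tie → lowest x): (5, -9).
  2. Sort the remaining points by polar angle around p₀.
  3. Walk through sorted points, maintaining a stack; pop the top while the last three entries make a non-left turn (cross product ≤ 0).
  4. Final stack is the convex hull in CCW order: (5, -9), (5, 0), (2, 2), (-3, 2), (1, -6).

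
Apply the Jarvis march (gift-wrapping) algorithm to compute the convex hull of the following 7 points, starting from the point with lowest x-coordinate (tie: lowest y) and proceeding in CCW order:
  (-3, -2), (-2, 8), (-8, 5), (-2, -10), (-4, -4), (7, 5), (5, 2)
Hull (CCW) = [(-8, 5), (-2, -10), (7, 5), (-2, 8)]

Jarvis march: at each step, from the current hull vertex p, select the next vertex q as the point such that every other point lies strictly to the left of (or on) the directed line p → q. (Equivalently: for every other point r, the cross product (q − p) × (r − p) ≥ 0.)
Starting point (lowest x, tie lowest y): (-8, 5). Wrap until returning to start. Resulting hull: (-8, 5), (-2, -10), (7, 5), (-2, 8).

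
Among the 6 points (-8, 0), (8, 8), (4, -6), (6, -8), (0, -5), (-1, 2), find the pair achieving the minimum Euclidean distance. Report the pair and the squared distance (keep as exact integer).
Pair = ((4, -6), (6, -8)); squared distance = 8

Compute all C(6, 2) = 15 pairwise squared distances (x_i − x_j)² + (y_i − y_j)². The minimum is 8, attained by the pair ((4, -6), (6, -8)).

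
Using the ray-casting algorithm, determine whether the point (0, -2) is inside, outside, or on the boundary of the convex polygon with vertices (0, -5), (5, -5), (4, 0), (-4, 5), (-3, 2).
The point (0, -2) lies strictly inside the polygon

Cast a horizontal ray to the right from the query point and count how many polygon edges it crosses (each edge strictly once or zero times, handled with the usual half-open convention). 
Parity of crossings → odd ⇒ inside.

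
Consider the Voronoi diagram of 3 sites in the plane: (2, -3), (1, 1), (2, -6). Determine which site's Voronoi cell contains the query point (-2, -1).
Nearest site = (1, 1)

The Voronoi cell of site s contains exactly those query points closer to s than to any other site. Compute squared distances from q = (-2, -1) to each site:
  (1 − -2)² + (1 − -1)² = 13
  (2 − -2)² + (-3 − -1)² = 20
  (2 − -2)² + (-6 − -1)² = 41
Minimum is attained by (1, 1), so q lies in its Voronoi cell.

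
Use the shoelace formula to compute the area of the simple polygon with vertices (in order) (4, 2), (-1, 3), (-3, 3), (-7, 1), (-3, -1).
Area = 23

Shoelace formula: Area = (1/2) |Σ_i (x_i · y_{i+1} − x_{i+1} · y_i)| (indices mod n). Compute each cross term:
  (4)(3) − (-1)(2) = 14
  (-1)(3) − (-3)(3) = 6
  (-3)(1) − (-7)(3) = 18
  (-7)(-1) − (-3)(1) = 10
  (-3)(2) − (4)(-1) = -2
Sum = 46, so (signed) Area = 46/2 = 23, |Area| = 23.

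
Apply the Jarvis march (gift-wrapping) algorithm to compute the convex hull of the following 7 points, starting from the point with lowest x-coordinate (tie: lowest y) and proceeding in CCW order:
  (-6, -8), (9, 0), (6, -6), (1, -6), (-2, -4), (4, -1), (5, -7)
Hull (CCW) = [(-6, -8), (5, -7), (6, -6), (9, 0), (4, -1), (-2, -4)]

Jarvis march: at each step, from the current hull vertex p, select the next vertex q as the point such that every other point lies strictly to the left of (or on) the directed line p → q. (Equivalently: for every other point r, the cross product (q − p) × (r − p) ≥ 0.)
Starting point (lowest x, tie lowest y): (-6, -8). Wrap until returning to start. Resulting hull: (-6, -8), (5, -7), (6, -6), (9, 0), (4, -1), (-2, -4).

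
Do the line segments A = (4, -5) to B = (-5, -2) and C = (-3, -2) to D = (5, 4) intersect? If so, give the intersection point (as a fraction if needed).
No (intersection of containing lines falls outside at least one segment)

Parametrize and solve: t = 11/13, s = -1/13. At least one of these is outside [0, 1], so the segments do not intersect.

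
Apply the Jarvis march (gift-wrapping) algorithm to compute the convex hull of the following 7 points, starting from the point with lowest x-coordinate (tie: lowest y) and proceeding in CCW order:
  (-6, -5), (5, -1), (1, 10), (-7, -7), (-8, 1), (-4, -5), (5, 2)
Hull (CCW) = [(-8, 1), (-7, -7), (5, -1), (5, 2), (1, 10)]

Jarvis march: at each step, from the current hull vertex p, select the next vertex q as the point such that every other point lies strictly to the left of (or on) the directed line p → q. (Equivalently: for every other point r, the cross product (q − p) × (r − p) ≥ 0.)
Starting point (lowest x, tie lowest y): (-8, 1). Wrap until returning to start. Resulting hull: (-8, 1), (-7, -7), (5, -1), (5, 2), (1, 10).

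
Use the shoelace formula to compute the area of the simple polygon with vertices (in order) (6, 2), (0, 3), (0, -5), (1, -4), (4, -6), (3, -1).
Area = 59/2

Shoelace formula: Area = (1/2) |Σ_i (x_i · y_{i+1} − x_{i+1} · y_i)| (indices mod n). Compute each cross term:
  (6)(3) − (0)(2) = 18
  (0)(-5) − (0)(3) = 0
  (0)(-4) − (1)(-5) = 5
  (1)(-6) − (4)(-4) = 10
  (4)(-1) − (3)(-6) = 14
  (3)(2) − (6)(-1) = 12
Sum = 59, so (signed) Area = 59/2 = 59/2, |Area| = 59/2.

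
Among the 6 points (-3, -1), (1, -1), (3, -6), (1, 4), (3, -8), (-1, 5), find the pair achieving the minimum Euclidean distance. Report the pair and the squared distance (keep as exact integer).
Pair = ((3, -6), (3, -8)); squared distance = 4

Compute all C(6, 2) = 15 pairwise squared distances (x_i − x_j)² + (y_i − y_j)². The minimum is 4, attained by the pair ((3, -6), (3, -8)).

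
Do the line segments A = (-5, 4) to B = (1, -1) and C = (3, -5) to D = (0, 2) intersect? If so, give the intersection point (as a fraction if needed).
No (intersection of containing lines falls outside at least one segment)

Parametrize and solve: t = 29/27, s = 14/27. At least one of these is outside [0, 1], so the segments do not intersect.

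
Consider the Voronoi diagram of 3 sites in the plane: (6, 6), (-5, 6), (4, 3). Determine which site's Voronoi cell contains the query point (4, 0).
Nearest site = (4, 3)

The Voronoi cell of site s contains exactly those query points closer to s than to any other site. Compute squared distances from q = (4, 0) to each site:
  (4 − 4)² + (3 − 0)² = 9
  (6 − 4)² + (6 − 0)² = 40
  (-5 − 4)² + (6 − 0)² = 117
Minimum is attained by (4, 3), so q lies in its Voronoi cell.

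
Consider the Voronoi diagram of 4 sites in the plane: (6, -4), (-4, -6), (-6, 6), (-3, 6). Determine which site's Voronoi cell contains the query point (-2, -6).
Nearest site = (-4, -6)

The Voronoi cell of site s contains exactly those query points closer to s than to any other site. Compute squared distances from q = (-2, -6) to each site:
  (-4 − -2)² + (-6 − -6)² = 4
  (6 − -2)² + (-4 − -6)² = 68
  (-3 − -2)² + (6 − -6)² = 145
  (-6 − -2)² + (6 − -6)² = 160
Minimum is attained by (-4, -6), so q lies in its Voronoi cell.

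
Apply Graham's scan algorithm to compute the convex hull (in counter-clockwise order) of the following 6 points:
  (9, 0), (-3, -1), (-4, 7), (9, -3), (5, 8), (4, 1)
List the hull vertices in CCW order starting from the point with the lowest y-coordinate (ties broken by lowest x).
Hull (CCW) = [(9, -3), (9, 0), (5, 8), (-4, 7), (-3, -1)]

Graham scan procedure:
  1. Find the pivot p₀ = point with lowest y (tie → lowest x): (9, -3).
  2. Sort the remaining points by polar angle around p₀.
  3. Walk through sorted points, maintaining a stack; pop the top while the last three entries make a non-left turn (cross product ≤ 0).
  4. Final stack is the convex hull in CCW order: (9, -3), (9, 0), (5, 8), (-4, 7), (-3, -1).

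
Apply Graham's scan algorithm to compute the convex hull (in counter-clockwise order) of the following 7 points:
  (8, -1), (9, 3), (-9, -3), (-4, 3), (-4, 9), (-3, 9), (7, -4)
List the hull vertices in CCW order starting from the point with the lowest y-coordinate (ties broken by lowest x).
Hull (CCW) = [(7, -4), (8, -1), (9, 3), (-3, 9), (-4, 9), (-9, -3)]

Graham scan procedure:
  1. Find the pivot p₀ = point with lowest y (tie → lowest x): (7, -4).
  2. Sort the remaining points by polar angle around p₀.
  3. Walk through sorted points, maintaining a stack; pop the top while the last three entries make a non-left turn (cross product ≤ 0).
  4. Final stack is the convex hull in CCW order: (7, -4), (8, -1), (9, 3), (-3, 9), (-4, 9), (-9, -3).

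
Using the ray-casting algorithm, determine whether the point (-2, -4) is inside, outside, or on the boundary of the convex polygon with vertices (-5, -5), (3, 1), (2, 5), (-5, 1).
The point (-2, -4) lies strictly outside the polygon

Cast a horizontal ray to the right from the query point and count how many polygon edges it crosses (each edge strictly once or zero times, handled with the usual half-open convention). 
Parity of crossings → even ⇒ outside.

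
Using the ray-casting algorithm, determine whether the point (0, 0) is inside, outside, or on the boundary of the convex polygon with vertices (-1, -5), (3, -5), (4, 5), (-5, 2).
The point (0, 0) lies strictly inside the polygon

Cast a horizontal ray to the right from the query point and count how many polygon edges it crosses (each edge strictly once or zero times, handled with the usual half-open convention). 
Parity of crossings → odd ⇒ inside.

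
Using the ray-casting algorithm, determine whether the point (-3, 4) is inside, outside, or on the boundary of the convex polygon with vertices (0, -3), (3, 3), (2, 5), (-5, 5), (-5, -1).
The point (-3, 4) lies strictly inside the polygon

Cast a horizontal ray to the right from the query point and count how many polygon edges it crosses (each edge strictly once or zero times, handled with the usual half-open convention). 
Parity of crossings → odd ⇒ inside.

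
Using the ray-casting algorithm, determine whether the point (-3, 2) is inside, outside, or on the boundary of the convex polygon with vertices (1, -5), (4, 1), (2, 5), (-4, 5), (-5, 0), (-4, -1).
The point (-3, 2) lies strictly inside the polygon

Cast a horizontal ray to the right from the query point and count how many polygon edges it crosses (each edge strictly once or zero times, handled with the usual half-open convention). 
Parity of crossings → odd ⇒ inside.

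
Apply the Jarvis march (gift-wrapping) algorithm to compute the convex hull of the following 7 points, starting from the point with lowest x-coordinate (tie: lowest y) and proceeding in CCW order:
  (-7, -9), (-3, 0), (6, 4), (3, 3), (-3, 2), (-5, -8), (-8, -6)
Hull (CCW) = [(-8, -6), (-7, -9), (-5, -8), (6, 4), (-3, 2)]

Jarvis march: at each step, from the current hull vertex p, select the next vertex q as the point such that every other point lies strictly to the left of (or on) the directed line p → q. (Equivalently: for every other point r, the cross product (q − p) × (r − p) ≥ 0.)
Starting point (lowest x, tie lowest y): (-8, -6). Wrap until returning to start. Resulting hull: (-8, -6), (-7, -9), (-5, -8), (6, 4), (-3, 2).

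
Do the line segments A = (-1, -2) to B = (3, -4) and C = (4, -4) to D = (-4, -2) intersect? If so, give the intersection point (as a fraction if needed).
Yes; intersection at (2, -7/2) (t = 3/4 on AB, s = 1/4 on CD)

Parametrize AB as A + t(B − A) = (-1 + 4 t, -2 + -2 t) and CD as C + s(D − C) = (4 + -8 s, -4 + 2 s). Solve the linear system for (t, s). Determinant = 8 ≠ 0, so a unique intersection of the containing lines exists. Solution: t = 3/4, s = 1/4 — both in [0, 1], so the segments cross. Intersection point: (2, -7/2).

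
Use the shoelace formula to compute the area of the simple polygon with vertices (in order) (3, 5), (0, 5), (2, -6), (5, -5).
Area = 65/2

Shoelace formula: Area = (1/2) |Σ_i (x_i · y_{i+1} − x_{i+1} · y_i)| (indices mod n). Compute each cross term:
  (3)(5) − (0)(5) = 15
  (0)(-6) − (2)(5) = -10
  (2)(-5) − (5)(-6) = 20
  (5)(5) − (3)(-5) = 40
Sum = 65, so (signed) Area = 65/2 = 65/2, |Area| = 65/2.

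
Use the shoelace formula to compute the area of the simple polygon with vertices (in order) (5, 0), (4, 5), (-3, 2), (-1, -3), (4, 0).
Area = 71/2

Shoelace formula: Area = (1/2) |Σ_i (x_i · y_{i+1} − x_{i+1} · y_i)| (indices mod n). Compute each cross term:
  (5)(5) − (4)(0) = 25
  (4)(2) − (-3)(5) = 23
  (-3)(-3) − (-1)(2) = 11
  (-1)(0) − (4)(-3) = 12
  (4)(0) − (5)(0) = 0
Sum = 71, so (signed) Area = 71/2 = 71/2, |Area| = 71/2.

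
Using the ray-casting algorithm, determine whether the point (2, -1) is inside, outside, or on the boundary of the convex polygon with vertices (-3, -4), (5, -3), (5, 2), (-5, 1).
The point (2, -1) lies strictly inside the polygon

Cast a horizontal ray to the right from the query point and count how many polygon edges it crosses (each edge strictly once or zero times, handled with the usual half-open convention). 
Parity of crossings → odd ⇒ inside.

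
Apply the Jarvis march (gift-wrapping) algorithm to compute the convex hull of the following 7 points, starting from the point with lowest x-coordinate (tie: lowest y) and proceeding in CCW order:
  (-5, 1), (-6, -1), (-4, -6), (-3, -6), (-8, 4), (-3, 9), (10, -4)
Hull (CCW) = [(-8, 4), (-4, -6), (-3, -6), (10, -4), (-3, 9)]

Jarvis march: at each step, from the current hull vertex p, select the next vertex q as the point such that every other point lies strictly to the left of (or on) the directed line p → q. (Equivalently: for every other point r, the cross product (q − p) × (r − p) ≥ 0.)
Starting point (lowest x, tie lowest y): (-8, 4). Wrap until returning to start. Resulting hull: (-8, 4), (-4, -6), (-3, -6), (10, -4), (-3, 9).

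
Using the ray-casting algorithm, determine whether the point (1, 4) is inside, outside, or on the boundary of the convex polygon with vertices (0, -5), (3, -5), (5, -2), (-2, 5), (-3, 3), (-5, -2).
The point (1, 4) lies strictly outside the polygon

Cast a horizontal ray to the right from the query point and count how many polygon edges it crosses (each edge strictly once or zero times, handled with the usual half-open convention). 
Parity of crossings → even ⇒ outside.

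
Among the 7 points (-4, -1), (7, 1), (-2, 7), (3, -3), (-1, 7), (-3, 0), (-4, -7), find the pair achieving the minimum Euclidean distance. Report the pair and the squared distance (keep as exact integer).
Pair = ((-2, 7), (-1, 7)); squared distance = 1

Compute all C(7, 2) = 21 pairwise squared distances (x_i − x_j)² + (y_i − y_j)². The minimum is 1, attained by the pair ((-2, 7), (-1, 7)).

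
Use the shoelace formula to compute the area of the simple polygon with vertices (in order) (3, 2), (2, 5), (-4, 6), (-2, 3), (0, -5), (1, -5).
Area = 75/2

Shoelace formula: Area = (1/2) |Σ_i (x_i · y_{i+1} − x_{i+1} · y_i)| (indices mod n). Compute each cross term:
  (3)(5) − (2)(2) = 11
  (2)(6) − (-4)(5) = 32
  (-4)(3) − (-2)(6) = 0
  (-2)(-5) − (0)(3) = 10
  (0)(-5) − (1)(-5) = 5
  (1)(2) − (3)(-5) = 17
Sum = 75, so (signed) Area = 75/2 = 75/2, |Area| = 75/2.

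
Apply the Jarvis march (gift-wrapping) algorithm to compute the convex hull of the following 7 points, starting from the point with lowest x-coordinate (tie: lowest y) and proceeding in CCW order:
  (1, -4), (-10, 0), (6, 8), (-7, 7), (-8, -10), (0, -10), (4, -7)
Hull (CCW) = [(-10, 0), (-8, -10), (0, -10), (4, -7), (6, 8), (-7, 7)]

Jarvis march: at each step, from the current hull vertex p, select the next vertex q as the point such that every other point lies strictly to the left of (or on) the directed line p → q. (Equivalently: for every other point r, the cross product (q − p) × (r − p) ≥ 0.)
Starting point (lowest x, tie lowest y): (-10, 0). Wrap until returning to start. Resulting hull: (-10, 0), (-8, -10), (0, -10), (4, -7), (6, 8), (-7, 7).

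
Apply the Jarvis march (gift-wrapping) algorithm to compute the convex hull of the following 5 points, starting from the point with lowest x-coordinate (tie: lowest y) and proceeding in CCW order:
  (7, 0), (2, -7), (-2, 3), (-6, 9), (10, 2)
Hull (CCW) = [(-6, 9), (2, -7), (10, 2)]

Jarvis march: at each step, from the current hull vertex p, select the next vertex q as the point such that every other point lies strictly to the left of (or on) the directed line p → q. (Equivalently: for every other point r, the cross product (q − p) × (r − p) ≥ 0.)
Starting point (lowest x, tie lowest y): (-6, 9). Wrap until returning to start. Resulting hull: (-6, 9), (2, -7), (10, 2).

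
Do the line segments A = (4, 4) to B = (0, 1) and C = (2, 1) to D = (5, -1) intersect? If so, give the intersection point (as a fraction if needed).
No (intersection of containing lines falls outside at least one segment)

Parametrize and solve: t = 13/17, s = -6/17. At least one of these is outside [0, 1], so the segments do not intersect.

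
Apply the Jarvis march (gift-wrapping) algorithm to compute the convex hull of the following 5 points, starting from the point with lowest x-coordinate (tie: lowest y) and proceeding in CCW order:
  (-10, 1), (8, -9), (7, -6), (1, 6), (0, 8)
Hull (CCW) = [(-10, 1), (8, -9), (7, -6), (0, 8)]

Jarvis march: at each step, from the current hull vertex p, select the next vertex q as the point such that every other point lies strictly to the left of (or on) the directed line p → q. (Equivalently: for every other point r, the cross product (q − p) × (r − p) ≥ 0.)
Starting point (lowest x, tie lowest y): (-10, 1). Wrap until returning to start. Resulting hull: (-10, 1), (8, -9), (7, -6), (0, 8).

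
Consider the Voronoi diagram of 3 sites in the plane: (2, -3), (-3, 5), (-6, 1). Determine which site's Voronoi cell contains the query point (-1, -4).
Nearest site = (2, -3)

The Voronoi cell of site s contains exactly those query points closer to s than to any other site. Compute squared distances from q = (-1, -4) to each site:
  (2 − -1)² + (-3 − -4)² = 10
  (-6 − -1)² + (1 − -4)² = 50
  (-3 − -1)² + (5 − -4)² = 85
Minimum is attained by (2, -3), so q lies in its Voronoi cell.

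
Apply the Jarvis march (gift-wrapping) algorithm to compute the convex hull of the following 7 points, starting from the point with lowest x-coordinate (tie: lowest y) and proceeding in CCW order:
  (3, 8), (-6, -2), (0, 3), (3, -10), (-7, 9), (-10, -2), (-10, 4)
Hull (CCW) = [(-10, -2), (3, -10), (3, 8), (-7, 9), (-10, 4)]

Jarvis march: at each step, from the current hull vertex p, select the next vertex q as the point such that every other point lies strictly to the left of (or on) the directed line p → q. (Equivalently: for every other point r, the cross product (q − p) × (r − p) ≥ 0.)
Starting point (lowest x, tie lowest y): (-10, -2). Wrap until returning to start. Resulting hull: (-10, -2), (3, -10), (3, 8), (-7, 9), (-10, 4).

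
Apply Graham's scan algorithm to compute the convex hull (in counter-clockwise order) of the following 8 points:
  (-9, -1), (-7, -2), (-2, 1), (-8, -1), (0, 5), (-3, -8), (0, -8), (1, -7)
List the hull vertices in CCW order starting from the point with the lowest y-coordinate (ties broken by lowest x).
Hull (CCW) = [(-3, -8), (0, -8), (1, -7), (0, 5), (-9, -1)]

Graham scan procedure:
  1. Find the pivot p₀ = point with lowest y (tie → lowest x): (-3, -8).
  2. Sort the remaining points by polar angle around p₀.
  3. Walk through sorted points, maintaining a stack; pop the top while the last three entries make a non-left turn (cross product ≤ 0).
  4. Final stack is the convex hull in CCW order: (-3, -8), (0, -8), (1, -7), (0, 5), (-9, -1).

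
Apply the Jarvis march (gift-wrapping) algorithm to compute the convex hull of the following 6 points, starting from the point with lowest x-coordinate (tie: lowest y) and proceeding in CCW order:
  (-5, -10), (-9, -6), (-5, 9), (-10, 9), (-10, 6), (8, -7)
Hull (CCW) = [(-10, 6), (-9, -6), (-5, -10), (8, -7), (-5, 9), (-10, 9)]

Jarvis march: at each step, from the current hull vertex p, select the next vertex q as the point such that every other point lies strictly to the left of (or on) the directed line p → q. (Equivalently: for every other point r, the cross product (q − p) × (r − p) ≥ 0.)
Starting point (lowest x, tie lowest y): (-10, 6). Wrap until returning to start. Resulting hull: (-10, 6), (-9, -6), (-5, -10), (8, -7), (-5, 9), (-10, 9).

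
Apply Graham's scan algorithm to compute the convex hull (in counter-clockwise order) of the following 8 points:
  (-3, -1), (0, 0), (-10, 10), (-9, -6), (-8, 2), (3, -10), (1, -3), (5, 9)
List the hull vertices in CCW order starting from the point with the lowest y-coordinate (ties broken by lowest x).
Hull (CCW) = [(3, -10), (5, 9), (-10, 10), (-9, -6)]

Graham scan procedure:
  1. Find the pivot p₀ = point with lowest y (tie → lowest x): (3, -10).
  2. Sort the remaining points by polar angle around p₀.
  3. Walk through sorted points, maintaining a stack; pop the top while the last three entries make a non-left turn (cross product ≤ 0).
  4. Final stack is the convex hull in CCW order: (3, -10), (5, 9), (-10, 10), (-9, -6).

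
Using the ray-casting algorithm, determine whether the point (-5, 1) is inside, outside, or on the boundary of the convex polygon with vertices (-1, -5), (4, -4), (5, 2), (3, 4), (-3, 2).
The point (-5, 1) lies strictly outside the polygon

Cast a horizontal ray to the right from the query point and count how many polygon edges it crosses (each edge strictly once or zero times, handled with the usual half-open convention). 
Parity of crossings → even ⇒ outside.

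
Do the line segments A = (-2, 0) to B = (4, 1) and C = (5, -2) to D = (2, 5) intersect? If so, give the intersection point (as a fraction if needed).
Yes; intersection at (56/15, 43/45) (t = 43/45 on AB, s = 19/45 on CD)

Parametrize AB as A + t(B − A) = (-2 + 6 t, 0 + 1 t) and CD as C + s(D − C) = (5 + -3 s, -2 + 7 s). Solve the linear system for (t, s). Determinant = -45 ≠ 0, so a unique intersection of the containing lines exists. Solution: t = 43/45, s = 19/45 — both in [0, 1], so the segments cross. Intersection point: (56/15, 43/45).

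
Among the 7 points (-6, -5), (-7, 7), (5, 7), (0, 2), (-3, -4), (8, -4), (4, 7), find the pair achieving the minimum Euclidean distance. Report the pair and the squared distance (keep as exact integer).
Pair = ((5, 7), (4, 7)); squared distance = 1

Compute all C(7, 2) = 21 pairwise squared distances (x_i − x_j)² + (y_i − y_j)². The minimum is 1, attained by the pair ((5, 7), (4, 7)).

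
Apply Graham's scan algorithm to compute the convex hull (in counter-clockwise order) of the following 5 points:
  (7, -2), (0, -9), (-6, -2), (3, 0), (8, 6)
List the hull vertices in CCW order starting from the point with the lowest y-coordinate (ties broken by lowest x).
Hull (CCW) = [(0, -9), (7, -2), (8, 6), (-6, -2)]

Graham scan procedure:
  1. Find the pivot p₀ = point with lowest y (tie → lowest x): (0, -9).
  2. Sort the remaining points by polar angle around p₀.
  3. Walk through sorted points, maintaining a stack; pop the top while the last three entries make a non-left turn (cross product ≤ 0).
  4. Final stack is the convex hull in CCW order: (0, -9), (7, -2), (8, 6), (-6, -2).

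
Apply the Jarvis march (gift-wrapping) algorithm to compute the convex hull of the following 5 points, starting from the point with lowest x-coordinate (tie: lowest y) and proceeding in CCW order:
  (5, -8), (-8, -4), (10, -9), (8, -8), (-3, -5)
Hull (CCW) = [(-8, -4), (5, -8), (10, -9), (8, -8), (-3, -5)]

Jarvis march: at each step, from the current hull vertex p, select the next vertex q as the point such that every other point lies strictly to the left of (or on) the directed line p → q. (Equivalently: for every other point r, the cross product (q − p) × (r − p) ≥ 0.)
Starting point (lowest x, tie lowest y): (-8, -4). Wrap until returning to start. Resulting hull: (-8, -4), (5, -8), (10, -9), (8, -8), (-3, -5).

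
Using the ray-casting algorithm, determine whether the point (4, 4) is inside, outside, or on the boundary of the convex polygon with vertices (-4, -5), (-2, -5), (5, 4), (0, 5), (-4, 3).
The point (4, 4) lies strictly inside the polygon

Cast a horizontal ray to the right from the query point and count how many polygon edges it crosses (each edge strictly once or zero times, handled with the usual half-open convention). 
Parity of crossings → odd ⇒ inside.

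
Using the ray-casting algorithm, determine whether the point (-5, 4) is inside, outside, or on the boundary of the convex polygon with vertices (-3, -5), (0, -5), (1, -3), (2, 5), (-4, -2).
The point (-5, 4) lies strictly outside the polygon

Cast a horizontal ray to the right from the query point and count how many polygon edges it crosses (each edge strictly once or zero times, handled with the usual half-open convention). 
Parity of crossings → even ⇒ outside.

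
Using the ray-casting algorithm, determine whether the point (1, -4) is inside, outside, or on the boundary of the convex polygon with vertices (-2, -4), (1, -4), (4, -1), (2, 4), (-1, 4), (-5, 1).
The point (1, -4) lies on the polygon boundary

Boundary check: the query satisfies the collinearity and bounding-box conditions for some polygon edge, so it lies exactly on the boundary.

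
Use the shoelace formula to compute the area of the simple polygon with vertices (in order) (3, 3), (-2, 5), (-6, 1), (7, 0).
Area = 63/2

Shoelace formula: Area = (1/2) |Σ_i (x_i · y_{i+1} − x_{i+1} · y_i)| (indices mod n). Compute each cross term:
  (3)(5) − (-2)(3) = 21
  (-2)(1) − (-6)(5) = 28
  (-6)(0) − (7)(1) = -7
  (7)(3) − (3)(0) = 21
Sum = 63, so (signed) Area = 63/2 = 63/2, |Area| = 63/2.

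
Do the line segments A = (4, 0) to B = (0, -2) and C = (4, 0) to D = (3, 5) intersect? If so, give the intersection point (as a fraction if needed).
Yes; intersection at (4, 0) (t = 0 on AB, s = 0 on CD)

Parametrize AB as A + t(B − A) = (4 + -4 t, 0 + -2 t) and CD as C + s(D − C) = (4 + -1 s, 0 + 5 s). Solve the linear system for (t, s). Determinant = 22 ≠ 0, so a unique intersection of the containing lines exists. Solution: t = 0, s = 0 — both in [0, 1], so the segments cross. Intersection point: (4, 0).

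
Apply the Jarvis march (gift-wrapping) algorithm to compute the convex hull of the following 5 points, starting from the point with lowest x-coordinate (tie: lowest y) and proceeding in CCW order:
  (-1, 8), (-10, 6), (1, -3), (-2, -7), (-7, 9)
Hull (CCW) = [(-10, 6), (-2, -7), (1, -3), (-1, 8), (-7, 9)]

Jarvis march: at each step, from the current hull vertex p, select the next vertex q as the point such that every other point lies strictly to the left of (or on) the directed line p → q. (Equivalently: for every other point r, the cross product (q − p) × (r − p) ≥ 0.)
Starting point (lowest x, tie lowest y): (-10, 6). Wrap until returning to start. Resulting hull: (-10, 6), (-2, -7), (1, -3), (-1, 8), (-7, 9).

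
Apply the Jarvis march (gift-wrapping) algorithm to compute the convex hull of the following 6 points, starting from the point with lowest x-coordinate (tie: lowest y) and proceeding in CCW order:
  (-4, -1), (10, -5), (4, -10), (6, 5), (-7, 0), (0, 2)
Hull (CCW) = [(-7, 0), (4, -10), (10, -5), (6, 5)]

Jarvis march: at each step, from the current hull vertex p, select the next vertex q as the point such that every other point lies strictly to the left of (or on) the directed line p → q. (Equivalently: for every other point r, the cross product (q − p) × (r − p) ≥ 0.)
Starting point (lowest x, tie lowest y): (-7, 0). Wrap until returning to start. Resulting hull: (-7, 0), (4, -10), (10, -5), (6, 5).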